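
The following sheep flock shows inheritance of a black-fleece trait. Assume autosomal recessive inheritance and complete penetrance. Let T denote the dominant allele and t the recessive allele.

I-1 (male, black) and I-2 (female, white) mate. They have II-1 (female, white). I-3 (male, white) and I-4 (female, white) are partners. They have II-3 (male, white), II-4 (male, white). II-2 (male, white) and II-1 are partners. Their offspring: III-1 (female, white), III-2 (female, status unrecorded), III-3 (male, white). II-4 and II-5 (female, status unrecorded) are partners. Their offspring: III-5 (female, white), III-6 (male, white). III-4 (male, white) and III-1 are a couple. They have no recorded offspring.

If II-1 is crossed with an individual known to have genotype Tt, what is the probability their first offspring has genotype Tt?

II-1 is white so carries T and received t from I-1 (tt), so II-1 is Tt.
The cross gives 1/4 TT : 1/2 Tt : 1/4 tt, so P(offspring has genotype Tt) = 1/2.

1/2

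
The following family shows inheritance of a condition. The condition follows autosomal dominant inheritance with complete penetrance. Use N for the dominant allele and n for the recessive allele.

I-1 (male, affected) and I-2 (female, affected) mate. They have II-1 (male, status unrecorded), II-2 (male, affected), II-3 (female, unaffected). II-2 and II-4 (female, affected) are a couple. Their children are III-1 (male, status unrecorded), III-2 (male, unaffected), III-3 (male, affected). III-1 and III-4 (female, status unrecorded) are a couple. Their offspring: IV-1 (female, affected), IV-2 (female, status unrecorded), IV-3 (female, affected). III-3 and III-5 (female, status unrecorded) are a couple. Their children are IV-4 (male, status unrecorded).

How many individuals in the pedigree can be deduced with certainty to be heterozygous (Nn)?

4

Obligate heterozygotes: I-1 is affected so carries N and passed n to II-3 (nn), so I-1 is Nn; I-2 is affected so carries N and passed n to II-3 (nn), so I-2 is Nn; II-2 is affected so carries N and passed n to III-2 (nn), so II-2 is Nn; II-4 is affected so carries N and passed n to III-2 (nn), so II-4 is Nn.
Every other individual is either homozygous by phenotype or has at least one consistent homozygous assignment, so the count is 4.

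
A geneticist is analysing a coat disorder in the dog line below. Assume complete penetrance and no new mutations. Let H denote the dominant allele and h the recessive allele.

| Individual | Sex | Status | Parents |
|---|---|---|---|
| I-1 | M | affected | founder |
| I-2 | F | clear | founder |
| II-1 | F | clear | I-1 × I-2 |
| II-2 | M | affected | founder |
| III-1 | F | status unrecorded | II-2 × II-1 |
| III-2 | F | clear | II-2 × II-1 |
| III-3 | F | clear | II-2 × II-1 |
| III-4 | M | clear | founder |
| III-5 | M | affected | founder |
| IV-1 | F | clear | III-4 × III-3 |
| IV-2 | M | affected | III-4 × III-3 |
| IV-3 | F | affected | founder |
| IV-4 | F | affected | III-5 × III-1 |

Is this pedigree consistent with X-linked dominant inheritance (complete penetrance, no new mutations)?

Under X-linked dominant, II-1 (clear, female) cannot arise from I-1 (affected) × I-2 (clear).

No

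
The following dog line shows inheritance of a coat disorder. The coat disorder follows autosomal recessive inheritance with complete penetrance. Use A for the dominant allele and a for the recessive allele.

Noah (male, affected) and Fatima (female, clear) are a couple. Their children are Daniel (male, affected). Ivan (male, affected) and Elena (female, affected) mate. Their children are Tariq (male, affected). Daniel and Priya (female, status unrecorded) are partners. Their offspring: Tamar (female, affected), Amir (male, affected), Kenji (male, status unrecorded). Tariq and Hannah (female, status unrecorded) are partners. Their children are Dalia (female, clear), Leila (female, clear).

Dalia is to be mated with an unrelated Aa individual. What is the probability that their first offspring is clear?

3/4

Dalia is clear so carries A and received a from Tariq (aa), so Dalia is Aa.
The cross gives 1/4 AA : 1/2 Aa : 1/4 aa, so P(offspring is clear) = 3/4.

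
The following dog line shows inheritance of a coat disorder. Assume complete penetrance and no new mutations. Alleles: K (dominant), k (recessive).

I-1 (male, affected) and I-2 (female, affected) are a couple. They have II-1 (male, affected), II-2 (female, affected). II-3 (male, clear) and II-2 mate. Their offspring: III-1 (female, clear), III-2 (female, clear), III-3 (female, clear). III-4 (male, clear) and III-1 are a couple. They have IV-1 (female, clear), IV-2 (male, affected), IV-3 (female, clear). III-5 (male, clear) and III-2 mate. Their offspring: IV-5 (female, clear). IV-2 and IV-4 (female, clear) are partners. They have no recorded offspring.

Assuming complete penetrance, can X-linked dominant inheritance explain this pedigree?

Under X-linked dominant, IV-2 (affected, male) cannot arise from III-4 (clear) × III-1 (clear).

No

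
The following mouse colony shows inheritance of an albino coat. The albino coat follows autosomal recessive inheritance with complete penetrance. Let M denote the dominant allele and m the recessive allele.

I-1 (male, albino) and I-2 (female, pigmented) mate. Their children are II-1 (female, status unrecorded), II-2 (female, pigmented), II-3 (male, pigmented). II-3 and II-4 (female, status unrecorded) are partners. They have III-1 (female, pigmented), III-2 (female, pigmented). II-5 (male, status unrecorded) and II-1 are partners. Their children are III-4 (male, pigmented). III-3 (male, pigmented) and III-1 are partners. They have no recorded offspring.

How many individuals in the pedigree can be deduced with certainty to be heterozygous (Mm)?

Obligate heterozygotes: II-2 is pigmented so carries M and received m from I-1 (mm), so II-2 is Mm; II-3 is pigmented so carries M and received m from I-1 (mm), so II-3 is Mm.
Every other individual is either homozygous by phenotype or has at least one consistent homozygous assignment, so the count is 2.

2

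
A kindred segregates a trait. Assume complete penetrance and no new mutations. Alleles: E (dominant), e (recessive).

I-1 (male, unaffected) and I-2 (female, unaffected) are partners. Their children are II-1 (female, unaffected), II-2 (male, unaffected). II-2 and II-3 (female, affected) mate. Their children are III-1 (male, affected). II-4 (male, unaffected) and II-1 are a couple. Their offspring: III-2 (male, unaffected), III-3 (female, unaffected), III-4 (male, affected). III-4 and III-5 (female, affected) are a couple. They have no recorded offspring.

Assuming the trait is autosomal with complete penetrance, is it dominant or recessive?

II-4 and II-1 are both unaffected yet have an affected child III-4. Under dominance, an affected child requires at least one affected parent, so the trait cannot be dominant.

recessive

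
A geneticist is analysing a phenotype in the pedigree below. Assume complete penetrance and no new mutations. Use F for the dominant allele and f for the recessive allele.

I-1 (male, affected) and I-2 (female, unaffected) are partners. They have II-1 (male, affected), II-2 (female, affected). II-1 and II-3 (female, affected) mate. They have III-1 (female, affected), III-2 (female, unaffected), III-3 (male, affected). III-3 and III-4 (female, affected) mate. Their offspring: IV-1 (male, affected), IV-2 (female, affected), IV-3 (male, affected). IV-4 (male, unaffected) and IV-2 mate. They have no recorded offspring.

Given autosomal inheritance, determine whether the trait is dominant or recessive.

II-1 and II-3 are both affected yet have an unaffected child III-2. Under a recessive model two affected parents are homozygous and every child would be affected, so the trait cannot be recessive.

dominant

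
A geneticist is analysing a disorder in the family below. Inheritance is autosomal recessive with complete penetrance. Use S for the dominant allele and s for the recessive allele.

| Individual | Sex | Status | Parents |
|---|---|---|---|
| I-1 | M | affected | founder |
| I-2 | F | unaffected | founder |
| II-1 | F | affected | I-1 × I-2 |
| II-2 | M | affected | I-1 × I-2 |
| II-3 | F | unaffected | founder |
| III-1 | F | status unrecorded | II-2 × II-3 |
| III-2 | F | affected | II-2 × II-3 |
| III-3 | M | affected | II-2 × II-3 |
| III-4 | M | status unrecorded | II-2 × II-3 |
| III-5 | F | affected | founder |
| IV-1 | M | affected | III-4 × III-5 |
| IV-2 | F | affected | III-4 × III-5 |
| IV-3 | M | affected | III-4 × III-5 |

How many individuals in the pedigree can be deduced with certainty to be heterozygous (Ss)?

Obligate heterozygotes: I-2 is unaffected so carries S and passed s to II-1 (ss), so I-2 is Ss; II-3 is unaffected so carries S and passed s to III-2 (ss), so II-3 is Ss.
Every other individual is either homozygous by phenotype or has at least one consistent homozygous assignment, so the count is 2.

2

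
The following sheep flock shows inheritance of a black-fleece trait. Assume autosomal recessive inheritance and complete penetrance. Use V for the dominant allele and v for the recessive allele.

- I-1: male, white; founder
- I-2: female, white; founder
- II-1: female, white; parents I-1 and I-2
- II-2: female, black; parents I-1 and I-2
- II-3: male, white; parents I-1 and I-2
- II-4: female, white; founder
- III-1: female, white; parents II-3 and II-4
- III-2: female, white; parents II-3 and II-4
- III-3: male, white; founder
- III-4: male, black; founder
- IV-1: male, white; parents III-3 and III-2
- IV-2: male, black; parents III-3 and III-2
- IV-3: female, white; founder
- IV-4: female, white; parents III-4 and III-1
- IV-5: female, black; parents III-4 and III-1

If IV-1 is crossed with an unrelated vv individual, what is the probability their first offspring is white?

III-3 is white so carries V and passed v to IV-2 (vv), so III-3 is Vv.
III-2 is white so carries V and passed v to IV-2 (vv), so III-2 is Vv.
IV-1 is a white offspring of III-3 (Vv) × III-2 (Vv), whose cross gives 1/4 VV : 1/2 Vv : 1/4 vv; conditioning on being white, IV-1 is VV with probability 1/3, Vv with probability 2/3.
Summing over parental genotype combinations, P(offspring is white) = 1/3·1 + 2/3·1/2 = 2/3.

2/3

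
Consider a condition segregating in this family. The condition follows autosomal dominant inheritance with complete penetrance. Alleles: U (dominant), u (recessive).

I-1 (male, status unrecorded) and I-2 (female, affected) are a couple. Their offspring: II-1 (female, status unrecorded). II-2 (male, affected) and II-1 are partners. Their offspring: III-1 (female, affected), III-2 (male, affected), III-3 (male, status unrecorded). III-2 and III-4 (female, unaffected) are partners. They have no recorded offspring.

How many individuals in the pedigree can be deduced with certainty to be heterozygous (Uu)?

0

No individual's genotype is forced to Uu by the pedigree, so the count is 0.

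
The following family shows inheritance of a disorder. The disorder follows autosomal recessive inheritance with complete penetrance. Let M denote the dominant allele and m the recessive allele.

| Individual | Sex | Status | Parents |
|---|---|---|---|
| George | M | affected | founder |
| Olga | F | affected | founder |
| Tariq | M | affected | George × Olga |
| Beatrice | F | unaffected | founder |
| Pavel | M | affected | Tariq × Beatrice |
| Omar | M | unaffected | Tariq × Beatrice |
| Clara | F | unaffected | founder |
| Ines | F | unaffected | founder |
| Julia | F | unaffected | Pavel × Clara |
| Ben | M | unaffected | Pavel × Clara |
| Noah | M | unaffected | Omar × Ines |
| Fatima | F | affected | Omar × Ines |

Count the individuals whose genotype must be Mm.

5

Obligate heterozygotes: Beatrice is unaffected so carries M and passed m to Pavel (mm), so Beatrice is Mm; Omar is unaffected so carries M and received m from Tariq (mm), so Omar is Mm; Ines is unaffected so carries M and passed m to Fatima (mm), so Ines is Mm; Julia is unaffected so carries M and received m from Pavel (mm), so Julia is Mm; Ben is unaffected so carries M and received m from Pavel (mm), so Ben is Mm.
Every other individual is either homozygous by phenotype or has at least one consistent homozygous assignment, so the count is 5.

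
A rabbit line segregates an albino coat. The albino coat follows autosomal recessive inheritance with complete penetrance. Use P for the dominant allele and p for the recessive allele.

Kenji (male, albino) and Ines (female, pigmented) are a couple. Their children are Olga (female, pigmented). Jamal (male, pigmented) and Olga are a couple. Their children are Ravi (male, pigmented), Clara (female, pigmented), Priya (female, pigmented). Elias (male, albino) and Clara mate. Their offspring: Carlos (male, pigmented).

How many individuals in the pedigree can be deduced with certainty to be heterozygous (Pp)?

Obligate heterozygotes: Olga is pigmented so carries P and received p from Kenji (pp), so Olga is Pp; Carlos is pigmented so carries P and received p from Elias (pp), so Carlos is Pp.
Every other individual is either homozygous by phenotype or has at least one consistent homozygous assignment, so the count is 2.

2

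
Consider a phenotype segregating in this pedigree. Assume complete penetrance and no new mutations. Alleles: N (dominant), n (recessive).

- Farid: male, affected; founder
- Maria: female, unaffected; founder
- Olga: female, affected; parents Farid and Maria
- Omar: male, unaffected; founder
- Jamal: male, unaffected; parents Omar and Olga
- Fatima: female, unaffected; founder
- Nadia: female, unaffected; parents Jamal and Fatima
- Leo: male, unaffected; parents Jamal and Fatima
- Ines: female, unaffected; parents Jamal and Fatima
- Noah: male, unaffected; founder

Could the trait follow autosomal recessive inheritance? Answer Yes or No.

A consistent assignment under autosomal recessive exists: Farid nn, Maria Nn, Olga nn, Omar NN, Jamal Nn, Fatima NN, Nadia NN, Leo NN, Ines NN, Noah NN.
In this assignment every recorded phenotype matches its genotype and every non-founder's genotype is obtainable from its parents' genotypes, so the pedigree is consistent.

Yes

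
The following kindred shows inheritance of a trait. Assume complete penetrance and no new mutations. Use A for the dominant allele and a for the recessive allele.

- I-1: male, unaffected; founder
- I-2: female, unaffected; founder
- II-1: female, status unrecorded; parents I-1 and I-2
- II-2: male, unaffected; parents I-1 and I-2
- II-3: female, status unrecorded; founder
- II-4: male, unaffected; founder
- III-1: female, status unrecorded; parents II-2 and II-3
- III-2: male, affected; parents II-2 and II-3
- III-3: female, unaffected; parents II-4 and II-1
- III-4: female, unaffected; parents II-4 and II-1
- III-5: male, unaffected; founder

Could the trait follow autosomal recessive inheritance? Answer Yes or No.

Yes

A consistent assignment under autosomal recessive exists: I-1 AA, I-2 Aa, II-1 AA, II-2 Aa, II-3 Aa, II-4 AA, III-1 AA, III-2 aa, III-3 AA, III-4 AA, III-5 AA.
In this assignment every recorded phenotype matches its genotype and every non-founder's genotype is obtainable from its parents' genotypes, so the pedigree is consistent.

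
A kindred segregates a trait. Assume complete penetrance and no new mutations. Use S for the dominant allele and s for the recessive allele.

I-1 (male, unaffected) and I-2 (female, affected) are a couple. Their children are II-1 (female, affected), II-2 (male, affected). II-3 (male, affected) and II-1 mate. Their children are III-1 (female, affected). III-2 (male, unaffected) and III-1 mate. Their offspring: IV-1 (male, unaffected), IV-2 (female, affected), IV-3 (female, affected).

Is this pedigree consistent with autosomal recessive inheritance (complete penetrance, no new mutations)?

Yes

A consistent assignment under autosomal recessive exists: I-1 Ss, I-2 ss, II-1 ss, II-2 ss, II-3 ss, III-1 ss, III-2 Ss, IV-1 Ss, IV-2 ss, IV-3 ss.
In this assignment every recorded phenotype matches its genotype and every non-founder's genotype is obtainable from its parents' genotypes, so the pedigree is consistent.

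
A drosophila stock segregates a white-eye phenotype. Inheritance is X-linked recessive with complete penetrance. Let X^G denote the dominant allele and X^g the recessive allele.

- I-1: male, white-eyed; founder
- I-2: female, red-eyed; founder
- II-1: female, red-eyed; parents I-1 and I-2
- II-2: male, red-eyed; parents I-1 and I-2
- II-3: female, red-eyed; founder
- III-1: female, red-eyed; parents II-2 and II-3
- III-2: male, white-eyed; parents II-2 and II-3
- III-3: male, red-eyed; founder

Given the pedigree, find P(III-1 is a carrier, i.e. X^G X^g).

II-2 is red-eyed, so II-2 is X^G Y.
II-3 is red-eyed so carries G and passed g to III-2 (X^g Y), so II-3 is X^G X^g.
Their cross gives offspring ratios 1/2 X^G X^G : 1/2 X^G X^g. Conditioning on III-1 being red-eyed, P(X^G X^g) = 1/2 / 1 = 1/2.

1/2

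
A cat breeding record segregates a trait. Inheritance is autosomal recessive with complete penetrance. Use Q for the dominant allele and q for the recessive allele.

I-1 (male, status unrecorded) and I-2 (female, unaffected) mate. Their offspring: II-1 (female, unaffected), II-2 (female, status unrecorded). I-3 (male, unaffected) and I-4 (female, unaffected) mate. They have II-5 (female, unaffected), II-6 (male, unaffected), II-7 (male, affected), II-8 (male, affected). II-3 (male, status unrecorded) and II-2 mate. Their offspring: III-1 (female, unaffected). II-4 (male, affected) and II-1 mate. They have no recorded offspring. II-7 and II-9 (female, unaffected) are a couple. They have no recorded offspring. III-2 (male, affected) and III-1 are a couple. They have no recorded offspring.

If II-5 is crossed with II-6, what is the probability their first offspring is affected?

1/9

I-3 is unaffected so carries Q and passed q to II-7 (qq), so I-3 is Qq.
I-4 is unaffected so carries Q and passed q to II-7 (qq), so I-4 is Qq.
II-5 is an unaffected offspring of I-3 (Qq) × I-4 (Qq), whose cross gives 1/4 QQ : 1/2 Qq : 1/4 qq; conditioning on being unaffected, II-5 is QQ with probability 1/3, Qq with probability 2/3.
II-6 is an unaffected offspring of I-3 (Qq) × I-4 (Qq), whose cross gives 1/4 QQ : 1/2 Qq : 1/4 qq; conditioning on being unaffected, II-6 is QQ with probability 1/3, Qq with probability 2/3.
Summing over parental genotype combinations, P(offspring is affected) = 4/9·1/4 = 1/9.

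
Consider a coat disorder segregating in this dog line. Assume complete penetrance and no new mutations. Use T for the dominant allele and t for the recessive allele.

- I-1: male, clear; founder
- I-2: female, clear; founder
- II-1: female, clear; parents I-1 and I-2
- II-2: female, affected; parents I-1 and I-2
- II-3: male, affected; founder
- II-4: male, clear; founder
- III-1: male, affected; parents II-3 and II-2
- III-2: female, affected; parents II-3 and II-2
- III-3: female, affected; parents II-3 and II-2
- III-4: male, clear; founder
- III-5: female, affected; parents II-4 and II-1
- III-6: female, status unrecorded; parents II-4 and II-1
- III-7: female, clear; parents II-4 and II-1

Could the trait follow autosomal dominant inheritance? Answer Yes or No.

Under autosomal dominant, II-2 (affected, female) cannot arise from I-1 (clear) × I-2 (clear).

No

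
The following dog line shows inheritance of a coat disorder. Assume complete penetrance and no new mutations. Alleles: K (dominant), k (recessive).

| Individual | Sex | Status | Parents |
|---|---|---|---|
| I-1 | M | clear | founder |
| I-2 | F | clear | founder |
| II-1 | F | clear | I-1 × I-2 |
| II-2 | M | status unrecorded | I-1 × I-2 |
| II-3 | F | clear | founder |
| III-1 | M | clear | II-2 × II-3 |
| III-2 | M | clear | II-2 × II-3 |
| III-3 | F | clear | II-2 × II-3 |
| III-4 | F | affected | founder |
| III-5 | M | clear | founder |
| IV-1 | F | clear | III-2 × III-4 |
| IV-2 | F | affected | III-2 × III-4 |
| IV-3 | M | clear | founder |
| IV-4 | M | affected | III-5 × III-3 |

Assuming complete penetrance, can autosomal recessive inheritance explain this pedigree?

Yes

A consistent assignment under autosomal recessive exists: I-1 KK, I-2 KK, II-1 KK, II-2 KK, II-3 Kk, III-1 KK, III-2 Kk, III-3 Kk, III-4 kk, III-5 Kk, IV-1 Kk, IV-2 kk, IV-3 KK, IV-4 kk.
In this assignment every recorded phenotype matches its genotype and every non-founder's genotype is obtainable from its parents' genotypes, so the pedigree is consistent.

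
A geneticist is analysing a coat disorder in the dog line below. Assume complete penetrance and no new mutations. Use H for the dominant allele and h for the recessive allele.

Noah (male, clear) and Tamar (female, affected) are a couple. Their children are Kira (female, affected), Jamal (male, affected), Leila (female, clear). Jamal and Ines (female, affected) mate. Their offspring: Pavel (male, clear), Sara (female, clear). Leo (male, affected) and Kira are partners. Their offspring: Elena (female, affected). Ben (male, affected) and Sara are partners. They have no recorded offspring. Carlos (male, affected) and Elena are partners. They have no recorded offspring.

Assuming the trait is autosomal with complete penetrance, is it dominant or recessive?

Jamal and Ines are both affected yet have a clear child Pavel. Under a recessive model two affected parents are homozygous and every child would be affected, so the trait cannot be recessive.

dominant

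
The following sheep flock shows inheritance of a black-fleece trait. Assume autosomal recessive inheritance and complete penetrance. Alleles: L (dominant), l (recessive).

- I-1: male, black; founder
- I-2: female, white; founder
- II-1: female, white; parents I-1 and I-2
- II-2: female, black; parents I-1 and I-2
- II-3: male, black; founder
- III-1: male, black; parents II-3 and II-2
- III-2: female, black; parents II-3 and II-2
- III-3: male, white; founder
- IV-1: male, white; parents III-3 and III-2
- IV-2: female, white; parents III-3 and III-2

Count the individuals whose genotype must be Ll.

Obligate heterozygotes: I-2 is white so carries L and passed l to II-2 (ll), so I-2 is Ll; II-1 is white so carries L and received l from I-1 (ll), so II-1 is Ll; IV-1 is white so carries L and received l from III-2 (ll), so IV-1 is Ll; IV-2 is white so carries L and received l from III-2 (ll), so IV-2 is Ll.
Every other individual is either homozygous by phenotype or has at least one consistent homozygous assignment, so the count is 4.

4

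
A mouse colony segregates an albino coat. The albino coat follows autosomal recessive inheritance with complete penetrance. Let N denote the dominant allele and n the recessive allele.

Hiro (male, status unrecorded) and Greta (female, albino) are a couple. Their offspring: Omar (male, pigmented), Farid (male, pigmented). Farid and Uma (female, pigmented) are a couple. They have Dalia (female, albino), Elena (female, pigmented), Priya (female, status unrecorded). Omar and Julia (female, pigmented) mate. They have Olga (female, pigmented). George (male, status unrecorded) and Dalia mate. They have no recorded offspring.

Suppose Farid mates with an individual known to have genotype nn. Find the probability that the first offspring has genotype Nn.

1/2

Farid is pigmented so carries N and received n from Greta (nn), so Farid is Nn.
The cross gives 1/2 Nn : 1/2 nn, so P(offspring has genotype Nn) = 1/2.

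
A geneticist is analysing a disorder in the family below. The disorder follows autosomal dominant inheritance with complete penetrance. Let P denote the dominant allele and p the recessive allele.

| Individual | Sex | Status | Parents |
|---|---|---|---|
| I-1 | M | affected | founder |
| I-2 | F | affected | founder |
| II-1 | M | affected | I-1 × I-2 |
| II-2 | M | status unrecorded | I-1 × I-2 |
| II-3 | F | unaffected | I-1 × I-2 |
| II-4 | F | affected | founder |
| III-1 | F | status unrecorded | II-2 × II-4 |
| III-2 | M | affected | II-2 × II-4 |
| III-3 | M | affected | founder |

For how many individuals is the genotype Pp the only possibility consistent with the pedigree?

2

Obligate heterozygotes: I-1 is affected so carries P and passed p to II-3 (pp), so I-1 is Pp; I-2 is affected so carries P and passed p to II-3 (pp), so I-2 is Pp.
Every other individual is either homozygous by phenotype or has at least one consistent homozygous assignment, so the count is 2.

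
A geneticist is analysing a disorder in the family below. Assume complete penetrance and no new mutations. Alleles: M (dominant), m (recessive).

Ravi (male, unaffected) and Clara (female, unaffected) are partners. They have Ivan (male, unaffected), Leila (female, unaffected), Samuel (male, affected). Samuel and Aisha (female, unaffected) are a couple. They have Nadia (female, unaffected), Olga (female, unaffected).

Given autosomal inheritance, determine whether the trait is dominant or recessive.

Ravi and Clara are both unaffected yet have an affected child Samuel. Under dominance, an affected child requires at least one affected parent, so the trait cannot be dominant.

recessive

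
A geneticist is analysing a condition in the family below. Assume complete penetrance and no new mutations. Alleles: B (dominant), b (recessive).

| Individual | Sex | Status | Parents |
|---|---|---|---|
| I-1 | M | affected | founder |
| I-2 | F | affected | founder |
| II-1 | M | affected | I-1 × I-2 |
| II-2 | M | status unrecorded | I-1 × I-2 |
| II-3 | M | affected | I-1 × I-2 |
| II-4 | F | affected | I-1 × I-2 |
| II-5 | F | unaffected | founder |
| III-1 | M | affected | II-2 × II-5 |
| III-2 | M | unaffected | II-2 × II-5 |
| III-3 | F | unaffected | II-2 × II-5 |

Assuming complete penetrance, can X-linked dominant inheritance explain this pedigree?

No

Under X-linked dominant, III-1 (affected, male) cannot arise from II-2 (unrecorded) × II-5 (unaffected).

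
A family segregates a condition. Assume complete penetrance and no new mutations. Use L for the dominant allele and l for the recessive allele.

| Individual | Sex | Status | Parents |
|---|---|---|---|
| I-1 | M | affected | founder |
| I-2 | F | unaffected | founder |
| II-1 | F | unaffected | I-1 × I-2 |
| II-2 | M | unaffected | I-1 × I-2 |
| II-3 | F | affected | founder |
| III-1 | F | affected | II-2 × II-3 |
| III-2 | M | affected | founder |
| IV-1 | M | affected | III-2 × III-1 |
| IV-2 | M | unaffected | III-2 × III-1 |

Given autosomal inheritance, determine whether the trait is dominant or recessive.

III-2 and III-1 are both affected yet have an unaffected child IV-2. Under a recessive model two affected parents are homozygous and every child would be affected, so the trait cannot be recessive.

dominant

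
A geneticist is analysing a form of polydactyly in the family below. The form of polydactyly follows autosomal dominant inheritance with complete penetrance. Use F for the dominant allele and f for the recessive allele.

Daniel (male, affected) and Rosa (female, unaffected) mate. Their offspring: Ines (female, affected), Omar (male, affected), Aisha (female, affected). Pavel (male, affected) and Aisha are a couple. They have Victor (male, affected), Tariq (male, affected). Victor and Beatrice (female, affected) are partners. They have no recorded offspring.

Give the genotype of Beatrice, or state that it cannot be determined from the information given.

cannot be determined

Beatrice's phenotype allows FF or Ff, and no parent or child forces a single allele at both positions; consistent genotype assignments exist with Beatrice as FF or Ff.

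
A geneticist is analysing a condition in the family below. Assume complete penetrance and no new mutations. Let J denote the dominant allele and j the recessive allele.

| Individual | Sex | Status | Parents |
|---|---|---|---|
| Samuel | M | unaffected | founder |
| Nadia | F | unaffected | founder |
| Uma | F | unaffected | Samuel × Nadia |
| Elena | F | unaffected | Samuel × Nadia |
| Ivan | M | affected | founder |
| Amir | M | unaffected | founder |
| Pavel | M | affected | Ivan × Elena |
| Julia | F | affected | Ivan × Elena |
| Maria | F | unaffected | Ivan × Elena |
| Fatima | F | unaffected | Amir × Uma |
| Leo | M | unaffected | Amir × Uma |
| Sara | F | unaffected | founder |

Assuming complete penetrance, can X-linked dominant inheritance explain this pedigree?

No

Under X-linked dominant, Pavel (affected, male) cannot arise from Ivan (affected) × Elena (unaffected).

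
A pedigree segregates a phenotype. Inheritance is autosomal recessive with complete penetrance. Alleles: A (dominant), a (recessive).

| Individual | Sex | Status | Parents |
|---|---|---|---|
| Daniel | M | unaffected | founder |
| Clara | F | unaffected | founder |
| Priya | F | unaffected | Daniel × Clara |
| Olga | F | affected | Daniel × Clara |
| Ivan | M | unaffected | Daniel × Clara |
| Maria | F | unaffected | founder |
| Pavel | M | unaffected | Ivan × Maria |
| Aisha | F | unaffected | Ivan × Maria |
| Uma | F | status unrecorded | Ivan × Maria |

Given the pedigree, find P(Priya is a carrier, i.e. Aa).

Daniel is unaffected so carries A and passed a to Olga (aa), so Daniel is Aa.
Clara is unaffected so carries A and passed a to Olga (aa), so Clara is Aa.
Their cross gives offspring ratios 1/4 AA : 1/2 Aa : 1/4 aa. Conditioning on Priya being unaffected, P(Aa) = 1/2 / 3/4 = 2/3.

2/3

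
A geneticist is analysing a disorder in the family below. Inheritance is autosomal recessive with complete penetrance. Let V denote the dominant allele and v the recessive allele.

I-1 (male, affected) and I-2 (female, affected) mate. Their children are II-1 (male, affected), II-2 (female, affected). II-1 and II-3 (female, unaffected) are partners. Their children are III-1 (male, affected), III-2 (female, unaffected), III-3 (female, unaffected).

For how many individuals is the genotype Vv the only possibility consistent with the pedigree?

3

Obligate heterozygotes: II-3 is unaffected so carries V and passed v to III-1 (vv), so II-3 is Vv; III-2 is unaffected so carries V and received v from II-1 (vv), so III-2 is Vv; III-3 is unaffected so carries V and received v from II-1 (vv), so III-3 is Vv.
Every other individual is either homozygous by phenotype or has at least one consistent homozygous assignment, so the count is 3.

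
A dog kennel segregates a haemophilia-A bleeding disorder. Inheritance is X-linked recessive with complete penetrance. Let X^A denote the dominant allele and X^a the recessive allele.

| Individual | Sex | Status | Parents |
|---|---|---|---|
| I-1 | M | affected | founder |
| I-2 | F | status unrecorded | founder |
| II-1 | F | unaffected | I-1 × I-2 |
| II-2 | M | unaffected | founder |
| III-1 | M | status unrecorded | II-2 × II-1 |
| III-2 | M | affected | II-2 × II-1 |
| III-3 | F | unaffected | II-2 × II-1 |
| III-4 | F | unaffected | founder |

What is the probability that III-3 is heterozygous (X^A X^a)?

1/2

II-2 is unaffected, so II-2 is X^A Y.
II-1 is unaffected so carries A and received a from I-1 (X^a Y), so II-1 is X^A X^a.
Their cross gives offspring ratios 1/2 X^A X^A : 1/2 X^A X^a. Conditioning on III-3 being unaffected, P(X^A X^a) = 1/2 / 1 = 1/2.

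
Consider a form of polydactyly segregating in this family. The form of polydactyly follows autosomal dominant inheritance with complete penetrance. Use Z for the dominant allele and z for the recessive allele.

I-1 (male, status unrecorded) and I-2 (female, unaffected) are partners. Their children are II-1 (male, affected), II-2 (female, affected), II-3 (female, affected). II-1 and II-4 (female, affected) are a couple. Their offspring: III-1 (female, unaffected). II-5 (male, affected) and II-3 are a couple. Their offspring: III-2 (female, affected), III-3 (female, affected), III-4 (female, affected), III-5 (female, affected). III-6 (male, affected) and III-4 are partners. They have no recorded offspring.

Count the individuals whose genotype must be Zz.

4

Obligate heterozygotes: II-1 is affected so carries Z and received z from I-2 (zz), so II-1 is Zz; II-2 is affected so carries Z and received z from I-2 (zz), so II-2 is Zz; II-3 is affected so carries Z and received z from I-2 (zz), so II-3 is Zz; II-4 is affected so carries Z and passed z to III-1 (zz), so II-4 is Zz.
Every other individual is either homozygous by phenotype or has at least one consistent homozygous assignment, so the count is 4.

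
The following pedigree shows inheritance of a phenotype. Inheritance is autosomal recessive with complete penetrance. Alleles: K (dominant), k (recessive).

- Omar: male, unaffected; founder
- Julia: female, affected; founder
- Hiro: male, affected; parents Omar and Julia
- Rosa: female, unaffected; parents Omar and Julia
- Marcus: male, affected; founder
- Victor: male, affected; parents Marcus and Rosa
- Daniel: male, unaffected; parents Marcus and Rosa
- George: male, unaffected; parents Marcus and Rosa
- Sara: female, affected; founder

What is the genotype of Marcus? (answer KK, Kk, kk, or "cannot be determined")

Marcus is affected, so Marcus is kk.

kk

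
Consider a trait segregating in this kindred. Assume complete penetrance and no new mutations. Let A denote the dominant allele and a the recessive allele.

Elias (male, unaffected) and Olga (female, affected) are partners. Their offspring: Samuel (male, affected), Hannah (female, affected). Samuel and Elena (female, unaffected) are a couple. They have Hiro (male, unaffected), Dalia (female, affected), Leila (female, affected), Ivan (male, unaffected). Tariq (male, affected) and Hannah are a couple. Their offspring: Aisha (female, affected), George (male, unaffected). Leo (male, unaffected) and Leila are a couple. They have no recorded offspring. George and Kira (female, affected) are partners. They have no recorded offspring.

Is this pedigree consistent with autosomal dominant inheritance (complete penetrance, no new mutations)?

A consistent assignment under autosomal dominant exists: Elias aa, Olga AA, Samuel Aa, Hannah Aa, Elena aa, Tariq Aa, Hiro aa, Dalia Aa, Leila Aa, Ivan aa, Leo aa, Aisha AA, George aa, Kira AA.
In this assignment every recorded phenotype matches its genotype and every non-founder's genotype is obtainable from its parents' genotypes, so the pedigree is consistent.

Yes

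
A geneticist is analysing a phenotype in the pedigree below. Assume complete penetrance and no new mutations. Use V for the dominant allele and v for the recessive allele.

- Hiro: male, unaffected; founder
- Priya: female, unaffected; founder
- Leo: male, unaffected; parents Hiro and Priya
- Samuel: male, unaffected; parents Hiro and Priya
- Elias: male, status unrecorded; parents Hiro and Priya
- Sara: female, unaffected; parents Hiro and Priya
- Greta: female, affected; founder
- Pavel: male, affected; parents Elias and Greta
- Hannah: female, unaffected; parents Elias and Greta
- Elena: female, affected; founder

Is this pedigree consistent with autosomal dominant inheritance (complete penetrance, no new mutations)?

Yes

A consistent assignment under autosomal dominant exists: Hiro vv, Priya vv, Leo vv, Samuel vv, Elias vv, Sara vv, Greta Vv, Pavel Vv, Hannah vv, Elena VV.
In this assignment every recorded phenotype matches its genotype and every non-founder's genotype is obtainable from its parents' genotypes, so the pedigree is consistent.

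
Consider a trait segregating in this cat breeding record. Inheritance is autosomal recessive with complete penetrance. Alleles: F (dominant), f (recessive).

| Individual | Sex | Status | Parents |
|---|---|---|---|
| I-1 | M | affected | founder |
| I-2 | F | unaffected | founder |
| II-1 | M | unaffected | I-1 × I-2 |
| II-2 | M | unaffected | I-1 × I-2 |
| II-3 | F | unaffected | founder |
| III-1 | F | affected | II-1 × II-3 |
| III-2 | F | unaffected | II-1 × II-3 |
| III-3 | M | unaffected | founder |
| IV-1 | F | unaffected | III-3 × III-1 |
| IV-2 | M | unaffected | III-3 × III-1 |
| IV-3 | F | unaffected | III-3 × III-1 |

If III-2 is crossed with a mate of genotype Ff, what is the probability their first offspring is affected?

II-1 is unaffected so carries F and received f from I-1 (ff), so II-1 is Ff.
II-3 is unaffected so carries F and passed f to III-1 (ff), so II-3 is Ff.
III-2 is an unaffected offspring of II-1 (Ff) × II-3 (Ff), whose cross gives 1/4 FF : 1/2 Ff : 1/4 ff; conditioning on being unaffected, III-2 is FF with probability 1/3, Ff with probability 2/3.
Summing over parental genotype combinations, P(offspring is affected) = 2/3·1/4 = 1/6.

1/6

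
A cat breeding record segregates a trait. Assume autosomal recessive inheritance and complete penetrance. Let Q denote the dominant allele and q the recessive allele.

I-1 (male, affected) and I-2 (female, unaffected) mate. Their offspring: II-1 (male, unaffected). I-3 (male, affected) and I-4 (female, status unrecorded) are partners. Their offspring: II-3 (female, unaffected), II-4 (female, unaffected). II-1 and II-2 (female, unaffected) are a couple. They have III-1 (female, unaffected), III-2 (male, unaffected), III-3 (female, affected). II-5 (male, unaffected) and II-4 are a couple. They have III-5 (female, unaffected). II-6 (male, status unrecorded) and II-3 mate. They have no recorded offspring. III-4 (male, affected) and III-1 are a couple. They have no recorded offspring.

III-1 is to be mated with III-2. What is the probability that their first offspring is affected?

II-1 is unaffected so carries Q and received q from I-1 (qq), so II-1 is Qq.
II-2 is unaffected so carries Q and passed q to III-3 (qq), so II-2 is Qq.
III-1 is an unaffected offspring of II-1 (Qq) × II-2 (Qq), whose cross gives 1/4 QQ : 1/2 Qq : 1/4 qq; conditioning on being unaffected, III-1 is QQ with probability 1/3, Qq with probability 2/3.
III-2 is an unaffected offspring of II-1 (Qq) × II-2 (Qq), whose cross gives 1/4 QQ : 1/2 Qq : 1/4 qq; conditioning on being unaffected, III-2 is QQ with probability 1/3, Qq with probability 2/3.
Summing over parental genotype combinations, P(offspring is affected) = 4/9·1/4 = 1/9.

1/9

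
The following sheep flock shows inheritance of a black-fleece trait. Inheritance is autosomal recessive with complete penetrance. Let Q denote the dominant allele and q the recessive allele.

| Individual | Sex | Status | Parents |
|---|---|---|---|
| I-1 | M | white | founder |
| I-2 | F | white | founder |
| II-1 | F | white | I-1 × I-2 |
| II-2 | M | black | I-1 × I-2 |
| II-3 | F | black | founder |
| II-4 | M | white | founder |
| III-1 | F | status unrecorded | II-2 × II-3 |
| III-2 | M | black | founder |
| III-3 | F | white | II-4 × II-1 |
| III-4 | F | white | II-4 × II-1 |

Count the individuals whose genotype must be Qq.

Obligate heterozygotes: I-1 is white so carries Q and passed q to II-2 (qq), so I-1 is Qq; I-2 is white so carries Q and passed q to II-2 (qq), so I-2 is Qq.
Every other individual is either homozygous by phenotype or has at least one consistent homozygous assignment, so the count is 2.

2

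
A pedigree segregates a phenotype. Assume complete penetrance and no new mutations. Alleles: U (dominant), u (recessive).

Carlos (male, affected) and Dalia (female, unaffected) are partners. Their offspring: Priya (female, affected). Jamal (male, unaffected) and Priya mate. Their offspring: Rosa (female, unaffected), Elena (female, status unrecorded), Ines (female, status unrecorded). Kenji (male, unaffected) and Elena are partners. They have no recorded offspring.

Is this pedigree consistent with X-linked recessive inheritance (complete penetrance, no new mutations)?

A consistent assignment under X-linked recessive exists: Carlos X^u Y, Dalia X^U X^u, Priya X^u X^u, Jamal X^U Y, Rosa X^U X^u, Elena X^U X^u, Ines X^U X^u, Kenji X^U Y.
In this assignment every recorded phenotype matches its genotype and every non-founder's genotype is obtainable from its parents' genotypes, so the pedigree is consistent.

Yes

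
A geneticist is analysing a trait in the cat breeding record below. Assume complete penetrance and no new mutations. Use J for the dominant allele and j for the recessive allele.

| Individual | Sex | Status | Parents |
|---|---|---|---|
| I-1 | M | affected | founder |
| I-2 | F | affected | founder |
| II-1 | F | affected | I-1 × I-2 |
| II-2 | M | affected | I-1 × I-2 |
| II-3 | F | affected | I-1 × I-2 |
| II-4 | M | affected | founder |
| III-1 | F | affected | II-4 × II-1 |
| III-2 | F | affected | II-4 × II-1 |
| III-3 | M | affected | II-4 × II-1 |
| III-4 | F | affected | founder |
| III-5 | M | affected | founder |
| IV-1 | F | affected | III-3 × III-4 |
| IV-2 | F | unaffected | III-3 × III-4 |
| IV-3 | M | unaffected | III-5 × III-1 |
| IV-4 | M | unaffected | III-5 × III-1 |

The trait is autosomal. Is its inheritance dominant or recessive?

dominant

III-3 and III-4 are both affected yet have an unaffected child IV-2. Under a recessive model two affected parents are homozygous and every child would be affected, so the trait cannot be recessive.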